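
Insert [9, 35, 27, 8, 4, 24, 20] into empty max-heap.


Insert 9: [9]
Insert 35: [35, 9]
Insert 27: [35, 9, 27]
Insert 8: [35, 9, 27, 8]
Insert 4: [35, 9, 27, 8, 4]
Insert 24: [35, 9, 27, 8, 4, 24]
Insert 20: [35, 9, 27, 8, 4, 24, 20]

Final heap: [35, 9, 27, 8, 4, 24, 20]


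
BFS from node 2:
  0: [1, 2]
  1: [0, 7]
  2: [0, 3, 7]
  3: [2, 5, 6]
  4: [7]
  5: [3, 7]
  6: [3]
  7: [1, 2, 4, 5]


Visit 2, enqueue [0, 3, 7]
Visit 0, enqueue [1]
Visit 3, enqueue [5, 6]
Visit 7, enqueue [4]
Visit 1, enqueue []
Visit 5, enqueue []
Visit 6, enqueue []
Visit 4, enqueue []

BFS order: [2, 0, 3, 7, 1, 5, 6, 4]


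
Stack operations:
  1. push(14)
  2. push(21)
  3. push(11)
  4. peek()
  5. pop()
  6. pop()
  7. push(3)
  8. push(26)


push(14) -> [14]
push(21) -> [14, 21]
push(11) -> [14, 21, 11]
peek()->11
pop()->11, [14, 21]
pop()->21, [14]
push(3) -> [14, 3]
push(26) -> [14, 3, 26]

Final stack: [14, 3, 26]


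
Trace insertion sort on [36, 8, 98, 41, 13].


Initial: [36, 8, 98, 41, 13]
Insert 8: [8, 36, 98, 41, 13]
Insert 98: [8, 36, 98, 41, 13]
Insert 41: [8, 36, 41, 98, 13]
Insert 13: [8, 13, 36, 41, 98]

Sorted: [8, 13, 36, 41, 98]


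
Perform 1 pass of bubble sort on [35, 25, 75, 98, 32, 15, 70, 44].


Initial: [35, 25, 75, 98, 32, 15, 70, 44]
Pass 1: [25, 35, 75, 32, 15, 70, 44, 98] (5 swaps)

After 1 pass: [25, 35, 75, 32, 15, 70, 44, 98]


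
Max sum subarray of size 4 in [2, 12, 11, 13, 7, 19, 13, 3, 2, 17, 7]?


[0:4]: 38
[1:5]: 43
[2:6]: 50
[3:7]: 52
[4:8]: 42
[5:9]: 37
[6:10]: 35
[7:11]: 29

Max: 52 at [3:7]


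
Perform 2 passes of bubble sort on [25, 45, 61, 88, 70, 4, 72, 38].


Initial: [25, 45, 61, 88, 70, 4, 72, 38]
Pass 1: [25, 45, 61, 70, 4, 72, 38, 88] (4 swaps)
Pass 2: [25, 45, 61, 4, 70, 38, 72, 88] (2 swaps)

After 2 passes: [25, 45, 61, 4, 70, 38, 72, 88]


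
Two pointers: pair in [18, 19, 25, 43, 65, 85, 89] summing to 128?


lo=0(18)+hi=6(89)=107
lo=1(19)+hi=6(89)=108
lo=2(25)+hi=6(89)=114
lo=3(43)+hi=6(89)=132
lo=3(43)+hi=5(85)=128

Yes: 43+85=128


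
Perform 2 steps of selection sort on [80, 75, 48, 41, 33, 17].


Initial: [80, 75, 48, 41, 33, 17]
Step 1: min=17 at 5
  Swap: [17, 75, 48, 41, 33, 80]
Step 2: min=33 at 4
  Swap: [17, 33, 48, 41, 75, 80]

After 2 steps: [17, 33, 48, 41, 75, 80]


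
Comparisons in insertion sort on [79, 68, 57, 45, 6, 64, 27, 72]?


Algorithm: insertion sort
Input: [79, 68, 57, 45, 6, 64, 27, 72]
Sorted: [6, 27, 45, 57, 64, 68, 72, 79]

21


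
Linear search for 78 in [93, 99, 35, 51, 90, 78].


i=0: 93!=78
i=1: 99!=78
i=2: 35!=78
i=3: 51!=78
i=4: 90!=78
i=5: 78==78 found!

Found at 5, 6 comps


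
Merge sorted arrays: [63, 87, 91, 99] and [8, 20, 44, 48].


Take 8 from B
Take 20 from B
Take 44 from B
Take 48 from B

Merged: [8, 20, 44, 48, 63, 87, 91, 99]


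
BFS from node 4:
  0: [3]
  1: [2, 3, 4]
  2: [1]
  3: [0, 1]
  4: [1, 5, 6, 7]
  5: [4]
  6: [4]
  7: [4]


Visit 4, enqueue [1, 5, 6, 7]
Visit 1, enqueue [2, 3]
Visit 5, enqueue []
Visit 6, enqueue []
Visit 7, enqueue []
Visit 2, enqueue []
Visit 3, enqueue [0]
Visit 0, enqueue []

BFS order: [4, 1, 5, 6, 7, 2, 3, 0]


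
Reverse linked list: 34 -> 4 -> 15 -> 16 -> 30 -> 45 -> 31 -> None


Step 1: curr=34, set curr.next=prev(None) | reversed so far: 34
Step 2: curr=4, set curr.next=prev(34) | reversed so far: 4 -> 34
Step 3: curr=15, set curr.next=prev(4) | reversed so far: 15 -> 4 -> 34
Step 4: curr=16, set curr.next=prev(15) | reversed so far: 16 -> 15 -> 4 -> 34
Step 5: curr=30, set curr.next=prev(16) | reversed so far: 30 -> 16 -> 15 -> 4 -> 34
Step 6: curr=45, set curr.next=prev(30) | reversed so far: 45 -> 30 -> 16 -> 15 -> 4 -> 34
Step 7: curr=31, set curr.next=prev(45) | reversed so far: 31 -> 45 -> 30 -> 16 -> 15 -> 4 -> 34

31 -> 45 -> 30 -> 16 -> 15 -> 4 -> 34 -> None


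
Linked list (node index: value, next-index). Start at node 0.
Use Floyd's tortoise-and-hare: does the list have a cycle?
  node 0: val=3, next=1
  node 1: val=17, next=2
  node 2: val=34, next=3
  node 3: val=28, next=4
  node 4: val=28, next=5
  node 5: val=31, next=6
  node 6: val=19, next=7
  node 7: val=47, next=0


Floyd's tortoise (slow, +1) and hare (fast, +2):
  init: slow=0, fast=0
  step 1: slow=1, fast=2
  step 2: slow=2, fast=4
  step 3: slow=3, fast=6
  step 4: slow=4, fast=0
  step 5: slow=5, fast=2
  step 6: slow=6, fast=4
  step 7: slow=7, fast=6
  step 8: slow=0, fast=0
  slow == fast at node 0: cycle detected

Cycle: yes


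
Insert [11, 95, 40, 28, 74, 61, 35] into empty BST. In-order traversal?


Insert 11: root
Insert 95: R from 11
Insert 40: R from 11 -> L from 95
Insert 28: R from 11 -> L from 95 -> L from 40
Insert 74: R from 11 -> L from 95 -> R from 40
Insert 61: R from 11 -> L from 95 -> R from 40 -> L from 74
Insert 35: R from 11 -> L from 95 -> L from 40 -> R from 28

In-order: [11, 28, 35, 40, 61, 74, 95]


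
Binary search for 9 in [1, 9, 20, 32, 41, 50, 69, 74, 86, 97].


Step 1: lo=0, hi=9, mid=4, val=41
Step 2: lo=0, hi=3, mid=1, val=9

Found at index 1


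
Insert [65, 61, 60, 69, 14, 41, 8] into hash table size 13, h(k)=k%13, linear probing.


Insert 65: h=0 -> slot 0
Insert 61: h=9 -> slot 9
Insert 60: h=8 -> slot 8
Insert 69: h=4 -> slot 4
Insert 14: h=1 -> slot 1
Insert 41: h=2 -> slot 2
Insert 8: h=8, 2 probes -> slot 10

Table: [65, 14, 41, None, 69, None, None, None, 60, 61, 8, None, None]


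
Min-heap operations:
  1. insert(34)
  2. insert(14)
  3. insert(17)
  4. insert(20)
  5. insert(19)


insert(34) -> [34]
insert(14) -> [14, 34]
insert(17) -> [14, 34, 17]
insert(20) -> [14, 20, 17, 34]
insert(19) -> [14, 19, 17, 34, 20]

Final heap: [14, 19, 17, 34, 20]


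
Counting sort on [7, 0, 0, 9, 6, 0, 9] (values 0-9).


Input: [7, 0, 0, 9, 6, 0, 9]
Counts: [3, 0, 0, 0, 0, 0, 1, 1, 0, 2]

Sorted: [0, 0, 0, 6, 7, 9, 9]


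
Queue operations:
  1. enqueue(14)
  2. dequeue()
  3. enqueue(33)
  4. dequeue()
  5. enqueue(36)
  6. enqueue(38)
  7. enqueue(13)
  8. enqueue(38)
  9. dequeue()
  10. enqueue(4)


enqueue(14) -> [14]
dequeue()->14, []
enqueue(33) -> [33]
dequeue()->33, []
enqueue(36) -> [36]
enqueue(38) -> [36, 38]
enqueue(13) -> [36, 38, 13]
enqueue(38) -> [36, 38, 13, 38]
dequeue()->36, [38, 13, 38]
enqueue(4) -> [38, 13, 38, 4]

Final queue: [38, 13, 38, 4]


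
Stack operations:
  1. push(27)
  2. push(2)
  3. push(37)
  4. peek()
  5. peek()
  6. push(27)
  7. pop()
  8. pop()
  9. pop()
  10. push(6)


push(27) -> [27]
push(2) -> [27, 2]
push(37) -> [27, 2, 37]
peek()->37
peek()->37
push(27) -> [27, 2, 37, 27]
pop()->27, [27, 2, 37]
pop()->37, [27, 2]
pop()->2, [27]
push(6) -> [27, 6]

Final stack: [27, 6]


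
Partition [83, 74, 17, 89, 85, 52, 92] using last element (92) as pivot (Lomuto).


Pivot: 92
  83 <= 92: advance i (no swap)
  74 <= 92: advance i (no swap)
  17 <= 92: advance i (no swap)
  89 <= 92: advance i (no swap)
  85 <= 92: advance i (no swap)
  52 <= 92: advance i (no swap)
Place pivot at 6: [83, 74, 17, 89, 85, 52, 92]

Partitioned: [83, 74, 17, 89, 85, 52, 92]


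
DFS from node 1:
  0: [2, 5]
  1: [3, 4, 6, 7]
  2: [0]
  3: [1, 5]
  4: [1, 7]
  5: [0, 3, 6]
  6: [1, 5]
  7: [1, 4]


Visit 1, push [7, 6, 4, 3]
Visit 3, push [5]
Visit 5, push [6, 0]
Visit 0, push [2]
Visit 2, push []
Visit 6, push []
Visit 4, push [7]
Visit 7, push []

DFS order: [1, 3, 5, 0, 2, 6, 4, 7]


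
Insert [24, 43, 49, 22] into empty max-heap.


Insert 24: [24]
Insert 43: [43, 24]
Insert 49: [49, 24, 43]
Insert 22: [49, 24, 43, 22]

Final heap: [49, 24, 43, 22]


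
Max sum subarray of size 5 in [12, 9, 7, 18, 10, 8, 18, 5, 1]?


[0:5]: 56
[1:6]: 52
[2:7]: 61
[3:8]: 59
[4:9]: 42

Max: 61 at [2:7]


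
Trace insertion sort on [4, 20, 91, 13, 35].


Initial: [4, 20, 91, 13, 35]
Insert 20: [4, 20, 91, 13, 35]
Insert 91: [4, 20, 91, 13, 35]
Insert 13: [4, 13, 20, 91, 35]
Insert 35: [4, 13, 20, 35, 91]

Sorted: [4, 13, 20, 35, 91]


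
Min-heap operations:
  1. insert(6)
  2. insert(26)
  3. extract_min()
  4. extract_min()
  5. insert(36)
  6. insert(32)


insert(6) -> [6]
insert(26) -> [6, 26]
extract_min()->6, [26]
extract_min()->26, []
insert(36) -> [36]
insert(32) -> [32, 36]

Final heap: [32, 36]


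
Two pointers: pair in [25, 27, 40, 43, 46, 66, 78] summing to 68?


lo=0(25)+hi=6(78)=103
lo=0(25)+hi=5(66)=91
lo=0(25)+hi=4(46)=71
lo=0(25)+hi=3(43)=68

Yes: 25+43=68


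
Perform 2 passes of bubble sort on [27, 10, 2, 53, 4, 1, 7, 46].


Initial: [27, 10, 2, 53, 4, 1, 7, 46]
Pass 1: [10, 2, 27, 4, 1, 7, 46, 53] (6 swaps)
Pass 2: [2, 10, 4, 1, 7, 27, 46, 53] (4 swaps)

After 2 passes: [2, 10, 4, 1, 7, 27, 46, 53]


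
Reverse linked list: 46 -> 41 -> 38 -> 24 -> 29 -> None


Step 1: curr=46, set curr.next=prev(None) | reversed so far: 46
Step 2: curr=41, set curr.next=prev(46) | reversed so far: 41 -> 46
Step 3: curr=38, set curr.next=prev(41) | reversed so far: 38 -> 41 -> 46
Step 4: curr=24, set curr.next=prev(38) | reversed so far: 24 -> 38 -> 41 -> 46
Step 5: curr=29, set curr.next=prev(24) | reversed so far: 29 -> 24 -> 38 -> 41 -> 46

29 -> 24 -> 38 -> 41 -> 46 -> None


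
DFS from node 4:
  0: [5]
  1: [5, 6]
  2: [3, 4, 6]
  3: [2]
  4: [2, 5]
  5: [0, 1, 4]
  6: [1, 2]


Visit 4, push [5, 2]
Visit 2, push [6, 3]
Visit 3, push []
Visit 6, push [1]
Visit 1, push [5]
Visit 5, push [0]
Visit 0, push []

DFS order: [4, 2, 3, 6, 1, 5, 0]


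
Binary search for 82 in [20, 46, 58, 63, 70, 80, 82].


Step 1: lo=0, hi=6, mid=3, val=63
Step 2: lo=4, hi=6, mid=5, val=80
Step 3: lo=6, hi=6, mid=6, val=82

Found at index 6


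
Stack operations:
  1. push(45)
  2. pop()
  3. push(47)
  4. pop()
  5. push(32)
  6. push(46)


push(45) -> [45]
pop()->45, []
push(47) -> [47]
pop()->47, []
push(32) -> [32]
push(46) -> [32, 46]

Final stack: [32, 46]


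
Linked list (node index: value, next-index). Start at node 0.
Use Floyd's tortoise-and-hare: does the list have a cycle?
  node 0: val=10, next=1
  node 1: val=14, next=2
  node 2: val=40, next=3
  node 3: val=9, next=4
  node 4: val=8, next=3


Floyd's tortoise (slow, +1) and hare (fast, +2):
  init: slow=0, fast=0
  step 1: slow=1, fast=2
  step 2: slow=2, fast=4
  step 3: slow=3, fast=4
  step 4: slow=4, fast=4
  slow == fast at node 4: cycle detected

Cycle: yes


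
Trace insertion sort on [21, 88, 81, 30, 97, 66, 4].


Initial: [21, 88, 81, 30, 97, 66, 4]
Insert 88: [21, 88, 81, 30, 97, 66, 4]
Insert 81: [21, 81, 88, 30, 97, 66, 4]
Insert 30: [21, 30, 81, 88, 97, 66, 4]
Insert 97: [21, 30, 81, 88, 97, 66, 4]
Insert 66: [21, 30, 66, 81, 88, 97, 4]
Insert 4: [4, 21, 30, 66, 81, 88, 97]

Sorted: [4, 21, 30, 66, 81, 88, 97]


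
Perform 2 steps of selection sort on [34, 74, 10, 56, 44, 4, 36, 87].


Initial: [34, 74, 10, 56, 44, 4, 36, 87]
Step 1: min=4 at 5
  Swap: [4, 74, 10, 56, 44, 34, 36, 87]
Step 2: min=10 at 2
  Swap: [4, 10, 74, 56, 44, 34, 36, 87]

After 2 steps: [4, 10, 74, 56, 44, 34, 36, 87]


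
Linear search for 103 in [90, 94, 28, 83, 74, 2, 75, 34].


i=0: 90!=103
i=1: 94!=103
i=2: 28!=103
i=3: 83!=103
i=4: 74!=103
i=5: 2!=103
i=6: 75!=103
i=7: 34!=103

Not found, 8 comps


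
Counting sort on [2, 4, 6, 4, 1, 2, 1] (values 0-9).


Input: [2, 4, 6, 4, 1, 2, 1]
Counts: [0, 2, 2, 0, 2, 0, 1, 0, 0, 0]

Sorted: [1, 1, 2, 2, 4, 4, 6]


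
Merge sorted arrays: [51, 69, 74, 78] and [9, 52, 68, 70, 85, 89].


Take 9 from B
Take 51 from A
Take 52 from B
Take 68 from B
Take 69 from A
Take 70 from B
Take 74 from A
Take 78 from A

Merged: [9, 51, 52, 68, 69, 70, 74, 78, 85, 89]


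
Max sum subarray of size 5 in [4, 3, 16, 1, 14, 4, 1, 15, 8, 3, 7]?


[0:5]: 38
[1:6]: 38
[2:7]: 36
[3:8]: 35
[4:9]: 42
[5:10]: 31
[6:11]: 34

Max: 42 at [4:9]


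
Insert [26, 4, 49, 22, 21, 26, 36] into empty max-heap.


Insert 26: [26]
Insert 4: [26, 4]
Insert 49: [49, 4, 26]
Insert 22: [49, 22, 26, 4]
Insert 21: [49, 22, 26, 4, 21]
Insert 26: [49, 22, 26, 4, 21, 26]
Insert 36: [49, 22, 36, 4, 21, 26, 26]

Final heap: [49, 22, 36, 4, 21, 26, 26]


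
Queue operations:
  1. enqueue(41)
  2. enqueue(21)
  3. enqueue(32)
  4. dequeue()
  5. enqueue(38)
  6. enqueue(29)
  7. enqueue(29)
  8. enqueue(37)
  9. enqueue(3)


enqueue(41) -> [41]
enqueue(21) -> [41, 21]
enqueue(32) -> [41, 21, 32]
dequeue()->41, [21, 32]
enqueue(38) -> [21, 32, 38]
enqueue(29) -> [21, 32, 38, 29]
enqueue(29) -> [21, 32, 38, 29, 29]
enqueue(37) -> [21, 32, 38, 29, 29, 37]
enqueue(3) -> [21, 32, 38, 29, 29, 37, 3]

Final queue: [21, 32, 38, 29, 29, 37, 3]


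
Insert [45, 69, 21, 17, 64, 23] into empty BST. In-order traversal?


Insert 45: root
Insert 69: R from 45
Insert 21: L from 45
Insert 17: L from 45 -> L from 21
Insert 64: R from 45 -> L from 69
Insert 23: L from 45 -> R from 21

In-order: [17, 21, 23, 45, 64, 69]


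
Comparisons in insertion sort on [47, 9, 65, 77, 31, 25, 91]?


Algorithm: insertion sort
Input: [47, 9, 65, 77, 31, 25, 91]
Sorted: [9, 25, 31, 47, 65, 77, 91]

13


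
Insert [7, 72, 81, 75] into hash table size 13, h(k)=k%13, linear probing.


Insert 7: h=7 -> slot 7
Insert 72: h=7, 1 probes -> slot 8
Insert 81: h=3 -> slot 3
Insert 75: h=10 -> slot 10

Table: [None, None, None, 81, None, None, None, 7, 72, None, 75, None, None]


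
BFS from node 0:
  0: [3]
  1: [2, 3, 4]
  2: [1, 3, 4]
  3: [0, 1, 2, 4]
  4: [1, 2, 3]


Visit 0, enqueue [3]
Visit 3, enqueue [1, 2, 4]
Visit 1, enqueue []
Visit 2, enqueue []
Visit 4, enqueue []

BFS order: [0, 3, 1, 2, 4]


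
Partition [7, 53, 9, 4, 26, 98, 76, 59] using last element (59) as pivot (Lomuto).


Pivot: 59
  7 <= 59: advance i (no swap)
  53 <= 59: advance i (no swap)
  9 <= 59: advance i (no swap)
  4 <= 59: advance i (no swap)
  26 <= 59: advance i (no swap)
Place pivot at 5: [7, 53, 9, 4, 26, 59, 76, 98]

Partitioned: [7, 53, 9, 4, 26, 59, 76, 98]


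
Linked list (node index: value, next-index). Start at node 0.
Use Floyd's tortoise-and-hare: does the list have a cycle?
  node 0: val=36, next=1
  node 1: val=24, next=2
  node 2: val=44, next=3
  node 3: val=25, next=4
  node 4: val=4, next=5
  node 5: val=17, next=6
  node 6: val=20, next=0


Floyd's tortoise (slow, +1) and hare (fast, +2):
  init: slow=0, fast=0
  step 1: slow=1, fast=2
  step 2: slow=2, fast=4
  step 3: slow=3, fast=6
  step 4: slow=4, fast=1
  step 5: slow=5, fast=3
  step 6: slow=6, fast=5
  step 7: slow=0, fast=0
  slow == fast at node 0: cycle detected

Cycle: yes


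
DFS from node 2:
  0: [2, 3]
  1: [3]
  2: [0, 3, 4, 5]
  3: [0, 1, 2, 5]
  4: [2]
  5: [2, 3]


Visit 2, push [5, 4, 3, 0]
Visit 0, push [3]
Visit 3, push [5, 1]
Visit 1, push []
Visit 5, push []
Visit 4, push []

DFS order: [2, 0, 3, 1, 5, 4]


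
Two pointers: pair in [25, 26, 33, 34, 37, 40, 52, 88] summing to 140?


lo=0(25)+hi=7(88)=113
lo=1(26)+hi=7(88)=114
lo=2(33)+hi=7(88)=121
lo=3(34)+hi=7(88)=122
lo=4(37)+hi=7(88)=125
lo=5(40)+hi=7(88)=128
lo=6(52)+hi=7(88)=140

Yes: 52+88=140


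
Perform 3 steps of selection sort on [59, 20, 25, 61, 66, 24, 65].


Initial: [59, 20, 25, 61, 66, 24, 65]
Step 1: min=20 at 1
  Swap: [20, 59, 25, 61, 66, 24, 65]
Step 2: min=24 at 5
  Swap: [20, 24, 25, 61, 66, 59, 65]
Step 3: min=25 at 2
  Swap: [20, 24, 25, 61, 66, 59, 65]

After 3 steps: [20, 24, 25, 61, 66, 59, 65]


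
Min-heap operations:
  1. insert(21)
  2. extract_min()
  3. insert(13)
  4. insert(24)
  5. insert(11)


insert(21) -> [21]
extract_min()->21, []
insert(13) -> [13]
insert(24) -> [13, 24]
insert(11) -> [11, 24, 13]

Final heap: [11, 24, 13]


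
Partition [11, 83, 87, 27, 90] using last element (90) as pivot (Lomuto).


Pivot: 90
  11 <= 90: advance i (no swap)
  83 <= 90: advance i (no swap)
  87 <= 90: advance i (no swap)
  27 <= 90: advance i (no swap)
Place pivot at 4: [11, 83, 87, 27, 90]

Partitioned: [11, 83, 87, 27, 90]


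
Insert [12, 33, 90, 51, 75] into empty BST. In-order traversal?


Insert 12: root
Insert 33: R from 12
Insert 90: R from 12 -> R from 33
Insert 51: R from 12 -> R from 33 -> L from 90
Insert 75: R from 12 -> R from 33 -> L from 90 -> R from 51

In-order: [12, 33, 51, 75, 90]


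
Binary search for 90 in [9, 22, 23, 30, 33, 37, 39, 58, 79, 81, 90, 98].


Step 1: lo=0, hi=11, mid=5, val=37
Step 2: lo=6, hi=11, mid=8, val=79
Step 3: lo=9, hi=11, mid=10, val=90

Found at index 10


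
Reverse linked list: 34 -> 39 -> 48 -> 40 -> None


Step 1: curr=34, set curr.next=prev(None) | reversed so far: 34
Step 2: curr=39, set curr.next=prev(34) | reversed so far: 39 -> 34
Step 3: curr=48, set curr.next=prev(39) | reversed so far: 48 -> 39 -> 34
Step 4: curr=40, set curr.next=prev(48) | reversed so far: 40 -> 48 -> 39 -> 34

40 -> 48 -> 39 -> 34 -> None


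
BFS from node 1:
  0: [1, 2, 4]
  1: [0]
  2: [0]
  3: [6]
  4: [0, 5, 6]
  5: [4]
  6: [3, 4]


Visit 1, enqueue [0]
Visit 0, enqueue [2, 4]
Visit 2, enqueue []
Visit 4, enqueue [5, 6]
Visit 5, enqueue []
Visit 6, enqueue [3]
Visit 3, enqueue []

BFS order: [1, 0, 2, 4, 5, 6, 3]


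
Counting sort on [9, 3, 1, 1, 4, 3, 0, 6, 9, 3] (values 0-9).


Input: [9, 3, 1, 1, 4, 3, 0, 6, 9, 3]
Counts: [1, 2, 0, 3, 1, 0, 1, 0, 0, 2]

Sorted: [0, 1, 1, 3, 3, 3, 4, 6, 9, 9]


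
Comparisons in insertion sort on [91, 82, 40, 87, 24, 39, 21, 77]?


Algorithm: insertion sort
Input: [91, 82, 40, 87, 24, 39, 21, 77]
Sorted: [21, 24, 39, 40, 77, 82, 87, 91]

24


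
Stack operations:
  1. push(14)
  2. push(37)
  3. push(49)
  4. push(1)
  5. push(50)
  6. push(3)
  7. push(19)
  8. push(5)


push(14) -> [14]
push(37) -> [14, 37]
push(49) -> [14, 37, 49]
push(1) -> [14, 37, 49, 1]
push(50) -> [14, 37, 49, 1, 50]
push(3) -> [14, 37, 49, 1, 50, 3]
push(19) -> [14, 37, 49, 1, 50, 3, 19]
push(5) -> [14, 37, 49, 1, 50, 3, 19, 5]

Final stack: [14, 37, 49, 1, 50, 3, 19, 5]


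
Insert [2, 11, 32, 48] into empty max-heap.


Insert 2: [2]
Insert 11: [11, 2]
Insert 32: [32, 2, 11]
Insert 48: [48, 32, 11, 2]

Final heap: [48, 32, 11, 2]


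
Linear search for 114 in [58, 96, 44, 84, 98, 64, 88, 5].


i=0: 58!=114
i=1: 96!=114
i=2: 44!=114
i=3: 84!=114
i=4: 98!=114
i=5: 64!=114
i=6: 88!=114
i=7: 5!=114

Not found, 8 comps


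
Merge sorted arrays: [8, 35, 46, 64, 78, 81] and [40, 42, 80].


Take 8 from A
Take 35 from A
Take 40 from B
Take 42 from B
Take 46 from A
Take 64 from A
Take 78 from A
Take 80 from B

Merged: [8, 35, 40, 42, 46, 64, 78, 80, 81]


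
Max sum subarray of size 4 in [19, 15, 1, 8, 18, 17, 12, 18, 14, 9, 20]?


[0:4]: 43
[1:5]: 42
[2:6]: 44
[3:7]: 55
[4:8]: 65
[5:9]: 61
[6:10]: 53
[7:11]: 61

Max: 65 at [4:8]


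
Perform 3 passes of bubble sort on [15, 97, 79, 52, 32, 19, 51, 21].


Initial: [15, 97, 79, 52, 32, 19, 51, 21]
Pass 1: [15, 79, 52, 32, 19, 51, 21, 97] (6 swaps)
Pass 2: [15, 52, 32, 19, 51, 21, 79, 97] (5 swaps)
Pass 3: [15, 32, 19, 51, 21, 52, 79, 97] (4 swaps)

After 3 passes: [15, 32, 19, 51, 21, 52, 79, 97]


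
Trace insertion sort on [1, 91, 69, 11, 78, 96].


Initial: [1, 91, 69, 11, 78, 96]
Insert 91: [1, 91, 69, 11, 78, 96]
Insert 69: [1, 69, 91, 11, 78, 96]
Insert 11: [1, 11, 69, 91, 78, 96]
Insert 78: [1, 11, 69, 78, 91, 96]
Insert 96: [1, 11, 69, 78, 91, 96]

Sorted: [1, 11, 69, 78, 91, 96]


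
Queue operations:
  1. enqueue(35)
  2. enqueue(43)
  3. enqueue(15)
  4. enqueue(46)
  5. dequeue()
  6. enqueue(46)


enqueue(35) -> [35]
enqueue(43) -> [35, 43]
enqueue(15) -> [35, 43, 15]
enqueue(46) -> [35, 43, 15, 46]
dequeue()->35, [43, 15, 46]
enqueue(46) -> [43, 15, 46, 46]

Final queue: [43, 15, 46, 46]


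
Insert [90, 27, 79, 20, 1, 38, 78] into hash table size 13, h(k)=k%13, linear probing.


Insert 90: h=12 -> slot 12
Insert 27: h=1 -> slot 1
Insert 79: h=1, 1 probes -> slot 2
Insert 20: h=7 -> slot 7
Insert 1: h=1, 2 probes -> slot 3
Insert 38: h=12, 1 probes -> slot 0
Insert 78: h=0, 4 probes -> slot 4

Table: [38, 27, 79, 1, 78, None, None, 20, None, None, None, None, 90]


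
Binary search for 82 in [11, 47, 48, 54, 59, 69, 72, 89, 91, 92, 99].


Step 1: lo=0, hi=10, mid=5, val=69
Step 2: lo=6, hi=10, mid=8, val=91
Step 3: lo=6, hi=7, mid=6, val=72
Step 4: lo=7, hi=7, mid=7, val=89

Not found


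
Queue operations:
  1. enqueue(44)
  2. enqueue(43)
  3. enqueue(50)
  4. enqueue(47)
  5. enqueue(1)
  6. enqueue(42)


enqueue(44) -> [44]
enqueue(43) -> [44, 43]
enqueue(50) -> [44, 43, 50]
enqueue(47) -> [44, 43, 50, 47]
enqueue(1) -> [44, 43, 50, 47, 1]
enqueue(42) -> [44, 43, 50, 47, 1, 42]

Final queue: [44, 43, 50, 47, 1, 42]


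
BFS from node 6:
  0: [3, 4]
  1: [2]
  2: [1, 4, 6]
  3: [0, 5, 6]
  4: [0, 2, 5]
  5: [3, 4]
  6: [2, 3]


Visit 6, enqueue [2, 3]
Visit 2, enqueue [1, 4]
Visit 3, enqueue [0, 5]
Visit 1, enqueue []
Visit 4, enqueue []
Visit 0, enqueue []
Visit 5, enqueue []

BFS order: [6, 2, 3, 1, 4, 0, 5]


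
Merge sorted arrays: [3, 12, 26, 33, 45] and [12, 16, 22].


Take 3 from A
Take 12 from A
Take 12 from B
Take 16 from B
Take 22 from B

Merged: [3, 12, 12, 16, 22, 26, 33, 45]


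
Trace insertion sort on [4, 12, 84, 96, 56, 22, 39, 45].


Initial: [4, 12, 84, 96, 56, 22, 39, 45]
Insert 12: [4, 12, 84, 96, 56, 22, 39, 45]
Insert 84: [4, 12, 84, 96, 56, 22, 39, 45]
Insert 96: [4, 12, 84, 96, 56, 22, 39, 45]
Insert 56: [4, 12, 56, 84, 96, 22, 39, 45]
Insert 22: [4, 12, 22, 56, 84, 96, 39, 45]
Insert 39: [4, 12, 22, 39, 56, 84, 96, 45]
Insert 45: [4, 12, 22, 39, 45, 56, 84, 96]

Sorted: [4, 12, 22, 39, 45, 56, 84, 96]


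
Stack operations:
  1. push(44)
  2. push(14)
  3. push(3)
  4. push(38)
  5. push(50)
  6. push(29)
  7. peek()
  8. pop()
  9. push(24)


push(44) -> [44]
push(14) -> [44, 14]
push(3) -> [44, 14, 3]
push(38) -> [44, 14, 3, 38]
push(50) -> [44, 14, 3, 38, 50]
push(29) -> [44, 14, 3, 38, 50, 29]
peek()->29
pop()->29, [44, 14, 3, 38, 50]
push(24) -> [44, 14, 3, 38, 50, 24]

Final stack: [44, 14, 3, 38, 50, 24]


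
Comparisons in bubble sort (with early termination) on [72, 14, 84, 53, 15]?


Algorithm: bubble sort (with early termination)
Input: [72, 14, 84, 53, 15]
Sorted: [14, 15, 53, 72, 84]

10


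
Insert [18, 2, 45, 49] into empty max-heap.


Insert 18: [18]
Insert 2: [18, 2]
Insert 45: [45, 2, 18]
Insert 49: [49, 45, 18, 2]

Final heap: [49, 45, 18, 2]


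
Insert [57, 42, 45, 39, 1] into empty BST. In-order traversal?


Insert 57: root
Insert 42: L from 57
Insert 45: L from 57 -> R from 42
Insert 39: L from 57 -> L from 42
Insert 1: L from 57 -> L from 42 -> L from 39

In-order: [1, 39, 42, 45, 57]


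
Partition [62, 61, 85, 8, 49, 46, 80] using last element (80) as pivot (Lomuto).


Pivot: 80
  62 <= 80: advance i (no swap)
  61 <= 80: advance i (no swap)
  8 <= 80: swap -> [62, 61, 8, 85, 49, 46, 80]
  49 <= 80: swap -> [62, 61, 8, 49, 85, 46, 80]
  46 <= 80: swap -> [62, 61, 8, 49, 46, 85, 80]
Place pivot at 5: [62, 61, 8, 49, 46, 80, 85]

Partitioned: [62, 61, 8, 49, 46, 80, 85]


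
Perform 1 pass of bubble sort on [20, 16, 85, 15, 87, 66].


Initial: [20, 16, 85, 15, 87, 66]
Pass 1: [16, 20, 15, 85, 66, 87] (3 swaps)

After 1 pass: [16, 20, 15, 85, 66, 87]


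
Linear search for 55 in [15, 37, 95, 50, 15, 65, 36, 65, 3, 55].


i=0: 15!=55
i=1: 37!=55
i=2: 95!=55
i=3: 50!=55
i=4: 15!=55
i=5: 65!=55
i=6: 36!=55
i=7: 65!=55
i=8: 3!=55
i=9: 55==55 found!

Found at 9, 10 comps


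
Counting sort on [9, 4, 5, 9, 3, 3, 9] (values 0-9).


Input: [9, 4, 5, 9, 3, 3, 9]
Counts: [0, 0, 0, 2, 1, 1, 0, 0, 0, 3]

Sorted: [3, 3, 4, 5, 9, 9, 9]


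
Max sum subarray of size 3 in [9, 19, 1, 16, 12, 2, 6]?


[0:3]: 29
[1:4]: 36
[2:5]: 29
[3:6]: 30
[4:7]: 20

Max: 36 at [1:4]


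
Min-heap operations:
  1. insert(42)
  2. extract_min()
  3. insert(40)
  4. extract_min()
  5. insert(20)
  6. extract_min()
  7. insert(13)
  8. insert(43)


insert(42) -> [42]
extract_min()->42, []
insert(40) -> [40]
extract_min()->40, []
insert(20) -> [20]
extract_min()->20, []
insert(13) -> [13]
insert(43) -> [13, 43]

Final heap: [13, 43]


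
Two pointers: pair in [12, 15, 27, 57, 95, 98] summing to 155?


lo=0(12)+hi=5(98)=110
lo=1(15)+hi=5(98)=113
lo=2(27)+hi=5(98)=125
lo=3(57)+hi=5(98)=155

Yes: 57+98=155


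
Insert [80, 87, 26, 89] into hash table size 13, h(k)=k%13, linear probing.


Insert 80: h=2 -> slot 2
Insert 87: h=9 -> slot 9
Insert 26: h=0 -> slot 0
Insert 89: h=11 -> slot 11

Table: [26, None, 80, None, None, None, None, None, None, 87, None, 89, None]


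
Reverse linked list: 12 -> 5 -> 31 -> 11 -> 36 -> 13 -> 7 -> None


Step 1: curr=12, set curr.next=prev(None) | reversed so far: 12
Step 2: curr=5, set curr.next=prev(12) | reversed so far: 5 -> 12
Step 3: curr=31, set curr.next=prev(5) | reversed so far: 31 -> 5 -> 12
Step 4: curr=11, set curr.next=prev(31) | reversed so far: 11 -> 31 -> 5 -> 12
Step 5: curr=36, set curr.next=prev(11) | reversed so far: 36 -> 11 -> 31 -> 5 -> 12
Step 6: curr=13, set curr.next=prev(36) | reversed so far: 13 -> 36 -> 11 -> 31 -> 5 -> 12
Step 7: curr=7, set curr.next=prev(13) | reversed so far: 7 -> 13 -> 36 -> 11 -> 31 -> 5 -> 12

7 -> 13 -> 36 -> 11 -> 31 -> 5 -> 12 -> None


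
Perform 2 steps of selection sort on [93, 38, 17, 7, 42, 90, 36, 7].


Initial: [93, 38, 17, 7, 42, 90, 36, 7]
Step 1: min=7 at 3
  Swap: [7, 38, 17, 93, 42, 90, 36, 7]
Step 2: min=7 at 7
  Swap: [7, 7, 17, 93, 42, 90, 36, 38]

After 2 steps: [7, 7, 17, 93, 42, 90, 36, 38]


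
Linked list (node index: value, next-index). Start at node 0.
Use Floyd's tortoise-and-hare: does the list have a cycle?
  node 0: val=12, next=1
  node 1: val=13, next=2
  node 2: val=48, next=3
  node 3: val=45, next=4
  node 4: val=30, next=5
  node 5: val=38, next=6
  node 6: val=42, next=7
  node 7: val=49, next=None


Floyd's tortoise (slow, +1) and hare (fast, +2):
  init: slow=0, fast=0
  step 1: slow=1, fast=2
  step 2: slow=2, fast=4
  step 3: slow=3, fast=6
  step 4: fast 6->7->None, no cycle

Cycle: no


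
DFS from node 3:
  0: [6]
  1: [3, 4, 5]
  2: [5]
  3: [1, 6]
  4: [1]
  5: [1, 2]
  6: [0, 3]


Visit 3, push [6, 1]
Visit 1, push [5, 4]
Visit 4, push []
Visit 5, push [2]
Visit 2, push []
Visit 6, push [0]
Visit 0, push []

DFS order: [3, 1, 4, 5, 2, 6, 0]


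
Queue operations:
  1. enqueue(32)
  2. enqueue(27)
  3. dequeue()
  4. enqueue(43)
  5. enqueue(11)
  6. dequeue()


enqueue(32) -> [32]
enqueue(27) -> [32, 27]
dequeue()->32, [27]
enqueue(43) -> [27, 43]
enqueue(11) -> [27, 43, 11]
dequeue()->27, [43, 11]

Final queue: [43, 11]


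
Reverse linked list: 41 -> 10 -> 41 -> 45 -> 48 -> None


Step 1: curr=41, set curr.next=prev(None) | reversed so far: 41
Step 2: curr=10, set curr.next=prev(41) | reversed so far: 10 -> 41
Step 3: curr=41, set curr.next=prev(10) | reversed so far: 41 -> 10 -> 41
Step 4: curr=45, set curr.next=prev(41) | reversed so far: 45 -> 41 -> 10 -> 41
Step 5: curr=48, set curr.next=prev(45) | reversed so far: 48 -> 45 -> 41 -> 10 -> 41

48 -> 45 -> 41 -> 10 -> 41 -> None


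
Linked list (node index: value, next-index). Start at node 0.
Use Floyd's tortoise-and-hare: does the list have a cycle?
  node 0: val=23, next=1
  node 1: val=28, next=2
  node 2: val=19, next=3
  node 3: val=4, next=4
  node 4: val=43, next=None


Floyd's tortoise (slow, +1) and hare (fast, +2):
  init: slow=0, fast=0
  step 1: slow=1, fast=2
  step 2: slow=2, fast=4
  step 3: fast -> None, no cycle

Cycle: no


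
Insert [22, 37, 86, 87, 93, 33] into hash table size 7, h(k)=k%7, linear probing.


Insert 22: h=1 -> slot 1
Insert 37: h=2 -> slot 2
Insert 86: h=2, 1 probes -> slot 3
Insert 87: h=3, 1 probes -> slot 4
Insert 93: h=2, 3 probes -> slot 5
Insert 33: h=5, 1 probes -> slot 6

Table: [None, 22, 37, 86, 87, 93, 33]


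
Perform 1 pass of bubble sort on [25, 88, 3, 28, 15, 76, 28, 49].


Initial: [25, 88, 3, 28, 15, 76, 28, 49]
Pass 1: [25, 3, 28, 15, 76, 28, 49, 88] (6 swaps)

After 1 pass: [25, 3, 28, 15, 76, 28, 49, 88]


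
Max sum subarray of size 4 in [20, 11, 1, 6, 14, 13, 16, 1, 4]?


[0:4]: 38
[1:5]: 32
[2:6]: 34
[3:7]: 49
[4:8]: 44
[5:9]: 34

Max: 49 at [3:7]


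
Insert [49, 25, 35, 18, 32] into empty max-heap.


Insert 49: [49]
Insert 25: [49, 25]
Insert 35: [49, 25, 35]
Insert 18: [49, 25, 35, 18]
Insert 32: [49, 32, 35, 18, 25]

Final heap: [49, 32, 35, 18, 25]


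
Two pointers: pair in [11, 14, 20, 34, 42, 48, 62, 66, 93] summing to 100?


lo=0(11)+hi=8(93)=104
lo=0(11)+hi=7(66)=77
lo=1(14)+hi=7(66)=80
lo=2(20)+hi=7(66)=86
lo=3(34)+hi=7(66)=100

Yes: 34+66=100


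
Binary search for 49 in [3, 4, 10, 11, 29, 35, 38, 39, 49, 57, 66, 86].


Step 1: lo=0, hi=11, mid=5, val=35
Step 2: lo=6, hi=11, mid=8, val=49

Found at index 8


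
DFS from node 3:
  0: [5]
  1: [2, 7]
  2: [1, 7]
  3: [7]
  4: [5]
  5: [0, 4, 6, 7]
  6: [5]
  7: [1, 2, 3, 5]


Visit 3, push [7]
Visit 7, push [5, 2, 1]
Visit 1, push [2]
Visit 2, push []
Visit 5, push [6, 4, 0]
Visit 0, push []
Visit 4, push []
Visit 6, push []

DFS order: [3, 7, 1, 2, 5, 0, 4, 6]


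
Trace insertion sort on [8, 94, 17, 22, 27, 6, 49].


Initial: [8, 94, 17, 22, 27, 6, 49]
Insert 94: [8, 94, 17, 22, 27, 6, 49]
Insert 17: [8, 17, 94, 22, 27, 6, 49]
Insert 22: [8, 17, 22, 94, 27, 6, 49]
Insert 27: [8, 17, 22, 27, 94, 6, 49]
Insert 6: [6, 8, 17, 22, 27, 94, 49]
Insert 49: [6, 8, 17, 22, 27, 49, 94]

Sorted: [6, 8, 17, 22, 27, 49, 94]


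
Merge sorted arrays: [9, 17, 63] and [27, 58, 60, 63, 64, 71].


Take 9 from A
Take 17 from A
Take 27 from B
Take 58 from B
Take 60 from B
Take 63 from A

Merged: [9, 17, 27, 58, 60, 63, 63, 64, 71]


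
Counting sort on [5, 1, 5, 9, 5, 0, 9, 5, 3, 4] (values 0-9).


Input: [5, 1, 5, 9, 5, 0, 9, 5, 3, 4]
Counts: [1, 1, 0, 1, 1, 4, 0, 0, 0, 2]

Sorted: [0, 1, 3, 4, 5, 5, 5, 5, 9, 9]


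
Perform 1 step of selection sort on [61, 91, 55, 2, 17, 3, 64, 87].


Initial: [61, 91, 55, 2, 17, 3, 64, 87]
Step 1: min=2 at 3
  Swap: [2, 91, 55, 61, 17, 3, 64, 87]

After 1 step: [2, 91, 55, 61, 17, 3, 64, 87]


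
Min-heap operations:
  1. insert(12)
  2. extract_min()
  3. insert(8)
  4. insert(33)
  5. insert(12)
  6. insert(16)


insert(12) -> [12]
extract_min()->12, []
insert(8) -> [8]
insert(33) -> [8, 33]
insert(12) -> [8, 33, 12]
insert(16) -> [8, 16, 12, 33]

Final heap: [8, 16, 12, 33]


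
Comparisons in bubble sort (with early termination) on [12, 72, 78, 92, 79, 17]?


Algorithm: bubble sort (with early termination)
Input: [12, 72, 78, 92, 79, 17]
Sorted: [12, 17, 72, 78, 79, 92]

15


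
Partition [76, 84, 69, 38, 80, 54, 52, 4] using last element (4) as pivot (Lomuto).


Pivot: 4
Place pivot at 0: [4, 84, 69, 38, 80, 54, 52, 76]

Partitioned: [4, 84, 69, 38, 80, 54, 52, 76]


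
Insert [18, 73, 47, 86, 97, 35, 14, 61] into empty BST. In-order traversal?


Insert 18: root
Insert 73: R from 18
Insert 47: R from 18 -> L from 73
Insert 86: R from 18 -> R from 73
Insert 97: R from 18 -> R from 73 -> R from 86
Insert 35: R from 18 -> L from 73 -> L from 47
Insert 14: L from 18
Insert 61: R from 18 -> L from 73 -> R from 47

In-order: [14, 18, 35, 47, 61, 73, 86, 97]


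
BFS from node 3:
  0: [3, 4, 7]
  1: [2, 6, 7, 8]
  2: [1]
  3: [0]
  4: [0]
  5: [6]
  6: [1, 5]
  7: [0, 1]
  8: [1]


Visit 3, enqueue [0]
Visit 0, enqueue [4, 7]
Visit 4, enqueue []
Visit 7, enqueue [1]
Visit 1, enqueue [2, 6, 8]
Visit 2, enqueue []
Visit 6, enqueue [5]
Visit 8, enqueue []
Visit 5, enqueue []

BFS order: [3, 0, 4, 7, 1, 2, 6, 8, 5]


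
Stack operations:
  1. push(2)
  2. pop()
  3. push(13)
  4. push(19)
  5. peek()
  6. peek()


push(2) -> [2]
pop()->2, []
push(13) -> [13]
push(19) -> [13, 19]
peek()->19
peek()->19

Final stack: [13, 19]


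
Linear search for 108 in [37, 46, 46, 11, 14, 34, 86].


i=0: 37!=108
i=1: 46!=108
i=2: 46!=108
i=3: 11!=108
i=4: 14!=108
i=5: 34!=108
i=6: 86!=108

Not found, 7 comps


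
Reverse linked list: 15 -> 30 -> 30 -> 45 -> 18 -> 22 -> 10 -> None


Step 1: curr=15, set curr.next=prev(None) | reversed so far: 15
Step 2: curr=30, set curr.next=prev(15) | reversed so far: 30 -> 15
Step 3: curr=30, set curr.next=prev(30) | reversed so far: 30 -> 30 -> 15
Step 4: curr=45, set curr.next=prev(30) | reversed so far: 45 -> 30 -> 30 -> 15
Step 5: curr=18, set curr.next=prev(45) | reversed so far: 18 -> 45 -> 30 -> 30 -> 15
Step 6: curr=22, set curr.next=prev(18) | reversed so far: 22 -> 18 -> 45 -> 30 -> 30 -> 15
Step 7: curr=10, set curr.next=prev(22) | reversed so far: 10 -> 22 -> 18 -> 45 -> 30 -> 30 -> 15

10 -> 22 -> 18 -> 45 -> 30 -> 30 -> 15 -> None


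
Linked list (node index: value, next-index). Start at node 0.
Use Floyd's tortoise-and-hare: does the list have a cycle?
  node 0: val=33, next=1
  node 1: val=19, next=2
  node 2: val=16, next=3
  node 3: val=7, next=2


Floyd's tortoise (slow, +1) and hare (fast, +2):
  init: slow=0, fast=0
  step 1: slow=1, fast=2
  step 2: slow=2, fast=2
  slow == fast at node 2: cycle detected

Cycle: yes


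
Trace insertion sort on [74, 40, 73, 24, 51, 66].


Initial: [74, 40, 73, 24, 51, 66]
Insert 40: [40, 74, 73, 24, 51, 66]
Insert 73: [40, 73, 74, 24, 51, 66]
Insert 24: [24, 40, 73, 74, 51, 66]
Insert 51: [24, 40, 51, 73, 74, 66]
Insert 66: [24, 40, 51, 66, 73, 74]

Sorted: [24, 40, 51, 66, 73, 74]


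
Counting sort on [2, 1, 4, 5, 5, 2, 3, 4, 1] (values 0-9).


Input: [2, 1, 4, 5, 5, 2, 3, 4, 1]
Counts: [0, 2, 2, 1, 2, 2, 0, 0, 0, 0]

Sorted: [1, 1, 2, 2, 3, 4, 4, 5, 5]


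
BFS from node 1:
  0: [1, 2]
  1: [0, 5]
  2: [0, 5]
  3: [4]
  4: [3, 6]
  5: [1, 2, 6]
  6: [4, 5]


Visit 1, enqueue [0, 5]
Visit 0, enqueue [2]
Visit 5, enqueue [6]
Visit 2, enqueue []
Visit 6, enqueue [4]
Visit 4, enqueue [3]
Visit 3, enqueue []

BFS order: [1, 0, 5, 2, 6, 4, 3]


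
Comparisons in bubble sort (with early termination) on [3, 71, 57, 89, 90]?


Algorithm: bubble sort (with early termination)
Input: [3, 71, 57, 89, 90]
Sorted: [3, 57, 71, 89, 90]

7


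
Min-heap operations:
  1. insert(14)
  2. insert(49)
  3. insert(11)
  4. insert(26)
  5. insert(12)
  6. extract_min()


insert(14) -> [14]
insert(49) -> [14, 49]
insert(11) -> [11, 49, 14]
insert(26) -> [11, 26, 14, 49]
insert(12) -> [11, 12, 14, 49, 26]
extract_min()->11, [12, 26, 14, 49]

Final heap: [12, 26, 14, 49]


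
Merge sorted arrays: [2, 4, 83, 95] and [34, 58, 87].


Take 2 from A
Take 4 from A
Take 34 from B
Take 58 from B
Take 83 from A
Take 87 from B

Merged: [2, 4, 34, 58, 83, 87, 95]


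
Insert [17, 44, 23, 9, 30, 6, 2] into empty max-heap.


Insert 17: [17]
Insert 44: [44, 17]
Insert 23: [44, 17, 23]
Insert 9: [44, 17, 23, 9]
Insert 30: [44, 30, 23, 9, 17]
Insert 6: [44, 30, 23, 9, 17, 6]
Insert 2: [44, 30, 23, 9, 17, 6, 2]

Final heap: [44, 30, 23, 9, 17, 6, 2]


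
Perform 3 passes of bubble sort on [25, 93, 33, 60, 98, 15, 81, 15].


Initial: [25, 93, 33, 60, 98, 15, 81, 15]
Pass 1: [25, 33, 60, 93, 15, 81, 15, 98] (5 swaps)
Pass 2: [25, 33, 60, 15, 81, 15, 93, 98] (3 swaps)
Pass 3: [25, 33, 15, 60, 15, 81, 93, 98] (2 swaps)

After 3 passes: [25, 33, 15, 60, 15, 81, 93, 98]


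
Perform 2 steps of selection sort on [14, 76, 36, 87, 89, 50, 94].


Initial: [14, 76, 36, 87, 89, 50, 94]
Step 1: min=14 at 0
  Swap: [14, 76, 36, 87, 89, 50, 94]
Step 2: min=36 at 2
  Swap: [14, 36, 76, 87, 89, 50, 94]

After 2 steps: [14, 36, 76, 87, 89, 50, 94]


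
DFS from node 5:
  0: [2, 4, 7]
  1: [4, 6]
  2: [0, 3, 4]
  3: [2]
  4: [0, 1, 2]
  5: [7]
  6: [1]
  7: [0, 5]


Visit 5, push [7]
Visit 7, push [0]
Visit 0, push [4, 2]
Visit 2, push [4, 3]
Visit 3, push []
Visit 4, push [1]
Visit 1, push [6]
Visit 6, push []

DFS order: [5, 7, 0, 2, 3, 4, 1, 6]


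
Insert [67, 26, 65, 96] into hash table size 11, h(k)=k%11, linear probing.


Insert 67: h=1 -> slot 1
Insert 26: h=4 -> slot 4
Insert 65: h=10 -> slot 10
Insert 96: h=8 -> slot 8

Table: [None, 67, None, None, 26, None, None, None, 96, None, 65]


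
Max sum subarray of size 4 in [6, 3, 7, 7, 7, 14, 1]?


[0:4]: 23
[1:5]: 24
[2:6]: 35
[3:7]: 29

Max: 35 at [2:6]


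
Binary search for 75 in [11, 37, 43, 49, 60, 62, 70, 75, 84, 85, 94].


Step 1: lo=0, hi=10, mid=5, val=62
Step 2: lo=6, hi=10, mid=8, val=84
Step 3: lo=6, hi=7, mid=6, val=70
Step 4: lo=7, hi=7, mid=7, val=75

Found at index 7


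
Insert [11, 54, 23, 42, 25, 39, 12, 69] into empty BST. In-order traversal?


Insert 11: root
Insert 54: R from 11
Insert 23: R from 11 -> L from 54
Insert 42: R from 11 -> L from 54 -> R from 23
Insert 25: R from 11 -> L from 54 -> R from 23 -> L from 42
Insert 39: R from 11 -> L from 54 -> R from 23 -> L from 42 -> R from 25
Insert 12: R from 11 -> L from 54 -> L from 23
Insert 69: R from 11 -> R from 54

In-order: [11, 12, 23, 25, 39, 42, 54, 69]


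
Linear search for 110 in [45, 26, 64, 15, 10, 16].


i=0: 45!=110
i=1: 26!=110
i=2: 64!=110
i=3: 15!=110
i=4: 10!=110
i=5: 16!=110

Not found, 6 comps


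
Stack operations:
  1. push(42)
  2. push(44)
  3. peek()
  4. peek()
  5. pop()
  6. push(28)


push(42) -> [42]
push(44) -> [42, 44]
peek()->44
peek()->44
pop()->44, [42]
push(28) -> [42, 28]

Final stack: [42, 28]


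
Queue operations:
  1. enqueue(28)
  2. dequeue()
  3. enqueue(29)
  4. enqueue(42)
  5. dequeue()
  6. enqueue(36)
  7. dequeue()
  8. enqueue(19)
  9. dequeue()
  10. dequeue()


enqueue(28) -> [28]
dequeue()->28, []
enqueue(29) -> [29]
enqueue(42) -> [29, 42]
dequeue()->29, [42]
enqueue(36) -> [42, 36]
dequeue()->42, [36]
enqueue(19) -> [36, 19]
dequeue()->36, [19]
dequeue()->19, []

Final queue: []


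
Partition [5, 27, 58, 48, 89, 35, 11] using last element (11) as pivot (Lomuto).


Pivot: 11
  5 <= 11: advance i (no swap)
Place pivot at 1: [5, 11, 58, 48, 89, 35, 27]

Partitioned: [5, 11, 58, 48, 89, 35, 27]


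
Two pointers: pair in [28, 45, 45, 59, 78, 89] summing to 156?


lo=0(28)+hi=5(89)=117
lo=1(45)+hi=5(89)=134
lo=2(45)+hi=5(89)=134
lo=3(59)+hi=5(89)=148
lo=4(78)+hi=5(89)=167

No pair found


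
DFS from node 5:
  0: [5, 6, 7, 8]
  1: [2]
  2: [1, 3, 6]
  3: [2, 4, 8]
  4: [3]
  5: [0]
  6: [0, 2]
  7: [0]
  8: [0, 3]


Visit 5, push [0]
Visit 0, push [8, 7, 6]
Visit 6, push [2]
Visit 2, push [3, 1]
Visit 1, push []
Visit 3, push [8, 4]
Visit 4, push []
Visit 8, push []
Visit 7, push []

DFS order: [5, 0, 6, 2, 1, 3, 4, 8, 7]


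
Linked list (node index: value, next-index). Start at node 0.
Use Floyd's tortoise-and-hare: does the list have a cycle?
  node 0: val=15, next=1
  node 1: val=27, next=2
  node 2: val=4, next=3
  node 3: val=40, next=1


Floyd's tortoise (slow, +1) and hare (fast, +2):
  init: slow=0, fast=0
  step 1: slow=1, fast=2
  step 2: slow=2, fast=1
  step 3: slow=3, fast=3
  slow == fast at node 3: cycle detected

Cycle: yes


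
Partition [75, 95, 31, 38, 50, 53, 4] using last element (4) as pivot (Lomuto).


Pivot: 4
Place pivot at 0: [4, 95, 31, 38, 50, 53, 75]

Partitioned: [4, 95, 31, 38, 50, 53, 75]


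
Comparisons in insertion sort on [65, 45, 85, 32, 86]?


Algorithm: insertion sort
Input: [65, 45, 85, 32, 86]
Sorted: [32, 45, 65, 85, 86]

6


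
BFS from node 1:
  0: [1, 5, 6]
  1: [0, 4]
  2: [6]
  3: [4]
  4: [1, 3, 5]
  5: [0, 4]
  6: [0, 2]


Visit 1, enqueue [0, 4]
Visit 0, enqueue [5, 6]
Visit 4, enqueue [3]
Visit 5, enqueue []
Visit 6, enqueue [2]
Visit 3, enqueue []
Visit 2, enqueue []

BFS order: [1, 0, 4, 5, 6, 3, 2]


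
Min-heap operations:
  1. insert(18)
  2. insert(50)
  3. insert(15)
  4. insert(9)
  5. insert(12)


insert(18) -> [18]
insert(50) -> [18, 50]
insert(15) -> [15, 50, 18]
insert(9) -> [9, 15, 18, 50]
insert(12) -> [9, 12, 18, 50, 15]

Final heap: [9, 12, 18, 50, 15]


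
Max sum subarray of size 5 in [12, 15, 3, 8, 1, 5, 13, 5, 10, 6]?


[0:5]: 39
[1:6]: 32
[2:7]: 30
[3:8]: 32
[4:9]: 34
[5:10]: 39

Max: 39 at [0:5]


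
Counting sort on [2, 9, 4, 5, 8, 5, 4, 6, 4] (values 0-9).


Input: [2, 9, 4, 5, 8, 5, 4, 6, 4]
Counts: [0, 0, 1, 0, 3, 2, 1, 0, 1, 1]

Sorted: [2, 4, 4, 4, 5, 5, 6, 8, 9]
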